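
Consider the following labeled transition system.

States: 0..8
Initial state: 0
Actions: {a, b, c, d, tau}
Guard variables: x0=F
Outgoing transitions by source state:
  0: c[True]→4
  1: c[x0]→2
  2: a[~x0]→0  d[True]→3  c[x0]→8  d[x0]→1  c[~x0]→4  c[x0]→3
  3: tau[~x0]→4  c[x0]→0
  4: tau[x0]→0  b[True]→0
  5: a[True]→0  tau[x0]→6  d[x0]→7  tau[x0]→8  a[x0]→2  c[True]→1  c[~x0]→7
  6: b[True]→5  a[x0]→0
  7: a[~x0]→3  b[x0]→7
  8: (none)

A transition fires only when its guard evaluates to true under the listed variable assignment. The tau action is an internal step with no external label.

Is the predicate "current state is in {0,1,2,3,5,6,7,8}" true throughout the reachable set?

Answer: INVARIANT VIOLATED at state 4

Analysis:
Inv-set: {0,1,2,3,5,6,7,8}
R = {0,4}
  0: ok
  4: VIOLATES
counterexample path to 4: c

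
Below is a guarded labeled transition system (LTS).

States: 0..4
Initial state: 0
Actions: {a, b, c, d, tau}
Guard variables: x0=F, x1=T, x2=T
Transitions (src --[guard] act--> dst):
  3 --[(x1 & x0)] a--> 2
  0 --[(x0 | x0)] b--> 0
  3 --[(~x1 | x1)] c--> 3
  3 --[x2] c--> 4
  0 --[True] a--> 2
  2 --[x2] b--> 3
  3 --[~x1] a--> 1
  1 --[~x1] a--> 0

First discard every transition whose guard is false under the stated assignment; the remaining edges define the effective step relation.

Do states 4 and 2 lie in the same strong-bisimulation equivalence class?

Refine partition for ~:
  P[0] = {{0,1,2,3,4}}
  P[1] = {{0},{1,4},{2},{3}}
stable after 2 split(s): 4 block(s)
class of 4: {1,4}; class of 2: {2}

Answer: NOT BISIMILAR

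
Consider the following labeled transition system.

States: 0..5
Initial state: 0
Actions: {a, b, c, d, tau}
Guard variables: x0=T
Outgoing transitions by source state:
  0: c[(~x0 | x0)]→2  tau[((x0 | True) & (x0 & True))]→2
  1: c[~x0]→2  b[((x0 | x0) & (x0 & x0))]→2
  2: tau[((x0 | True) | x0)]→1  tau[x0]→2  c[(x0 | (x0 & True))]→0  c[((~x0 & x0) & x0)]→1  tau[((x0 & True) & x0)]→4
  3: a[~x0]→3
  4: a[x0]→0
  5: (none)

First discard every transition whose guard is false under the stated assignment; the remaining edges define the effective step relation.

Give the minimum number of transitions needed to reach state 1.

Answer: 2

Working:
Breadth-first toward 1:
  Layer 0: {0}
  Layer 1: {2}
  Layer 2: {1,4}
depth(1)=2, e.g. c·tau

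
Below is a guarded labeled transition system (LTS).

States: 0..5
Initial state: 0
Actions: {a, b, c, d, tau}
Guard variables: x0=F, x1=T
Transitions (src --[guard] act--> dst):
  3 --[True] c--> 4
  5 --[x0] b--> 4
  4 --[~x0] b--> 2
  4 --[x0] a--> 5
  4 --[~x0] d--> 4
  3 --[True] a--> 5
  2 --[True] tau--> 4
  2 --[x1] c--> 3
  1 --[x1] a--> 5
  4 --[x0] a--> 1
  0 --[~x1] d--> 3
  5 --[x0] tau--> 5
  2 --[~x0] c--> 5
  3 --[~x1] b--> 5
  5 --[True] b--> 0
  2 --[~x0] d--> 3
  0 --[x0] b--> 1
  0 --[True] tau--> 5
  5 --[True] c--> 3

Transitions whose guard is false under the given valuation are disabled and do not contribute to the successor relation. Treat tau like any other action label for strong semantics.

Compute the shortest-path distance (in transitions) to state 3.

BFS to 3:
  Layer 0: {0}
  Layer 1: {5}
  Layer 2: {3}
first hit 3 at d=2 via tau·c

Answer: 2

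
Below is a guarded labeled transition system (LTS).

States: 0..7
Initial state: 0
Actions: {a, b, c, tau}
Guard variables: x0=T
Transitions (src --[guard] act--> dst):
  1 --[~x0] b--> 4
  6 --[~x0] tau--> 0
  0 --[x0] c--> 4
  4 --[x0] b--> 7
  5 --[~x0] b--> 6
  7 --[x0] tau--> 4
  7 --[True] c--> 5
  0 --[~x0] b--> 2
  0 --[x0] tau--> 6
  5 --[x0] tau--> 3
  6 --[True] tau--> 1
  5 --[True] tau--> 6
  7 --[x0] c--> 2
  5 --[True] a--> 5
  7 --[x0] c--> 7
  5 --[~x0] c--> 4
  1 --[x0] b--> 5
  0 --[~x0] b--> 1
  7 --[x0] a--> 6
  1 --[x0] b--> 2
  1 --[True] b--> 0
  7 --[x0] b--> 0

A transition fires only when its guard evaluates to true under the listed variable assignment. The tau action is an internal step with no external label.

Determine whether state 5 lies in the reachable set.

Answer: REACHABLE

Working:
16 transition(s) survive guard evaluation.
depth 0: {0}
depth 1: {4,6}  now seen {0,4,6}
depth 2: {1,7}  now seen {0,1,4,6,7}
depth 3: {2,5}  now seen {0,1,2,4,5,6,7}
depth 4: {3}  now seen {0,1,2,3,4,5,6,7}
R = {0,1,2,3,4,5,6,7}
witness 5: c·b·c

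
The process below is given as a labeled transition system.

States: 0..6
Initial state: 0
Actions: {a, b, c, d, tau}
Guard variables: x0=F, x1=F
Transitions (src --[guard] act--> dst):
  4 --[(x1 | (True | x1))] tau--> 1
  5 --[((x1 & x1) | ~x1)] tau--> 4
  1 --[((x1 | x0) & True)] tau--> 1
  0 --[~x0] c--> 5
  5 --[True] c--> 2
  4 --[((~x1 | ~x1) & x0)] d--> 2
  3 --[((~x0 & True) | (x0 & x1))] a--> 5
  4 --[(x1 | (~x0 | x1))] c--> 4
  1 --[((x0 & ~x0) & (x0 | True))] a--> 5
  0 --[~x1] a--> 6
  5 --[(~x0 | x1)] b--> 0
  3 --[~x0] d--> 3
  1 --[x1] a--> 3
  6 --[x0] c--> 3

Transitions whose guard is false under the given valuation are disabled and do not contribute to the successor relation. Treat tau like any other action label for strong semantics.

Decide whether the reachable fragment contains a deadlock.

Answer: DEADLOCK at state 1

Analysis:
Reach set: {0,1,2,4,5,6}
  0: a→6  c→5  [2 exit(s)]
  1: ∅  [deadlock]
  2: ∅  [deadlock]
  4: c→4  tau→1  [2 exit(s)]
  5: b→0  c→2  tau→4  [3 exit(s)]
  6: ∅  [deadlock]
witness 1: c·tau·tau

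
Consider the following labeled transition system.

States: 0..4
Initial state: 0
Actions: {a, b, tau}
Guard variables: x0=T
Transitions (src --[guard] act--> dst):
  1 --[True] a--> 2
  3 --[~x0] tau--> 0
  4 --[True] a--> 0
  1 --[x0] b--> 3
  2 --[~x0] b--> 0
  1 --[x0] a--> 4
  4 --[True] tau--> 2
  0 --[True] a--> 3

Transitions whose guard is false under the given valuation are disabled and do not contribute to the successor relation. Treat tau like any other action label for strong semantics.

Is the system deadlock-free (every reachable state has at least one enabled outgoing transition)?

R = {0,3}
  0: a→3  [1 exit(s)]
  3: ∅  [no exit]
trace reaching 3: a

Answer: DEADLOCK at state 3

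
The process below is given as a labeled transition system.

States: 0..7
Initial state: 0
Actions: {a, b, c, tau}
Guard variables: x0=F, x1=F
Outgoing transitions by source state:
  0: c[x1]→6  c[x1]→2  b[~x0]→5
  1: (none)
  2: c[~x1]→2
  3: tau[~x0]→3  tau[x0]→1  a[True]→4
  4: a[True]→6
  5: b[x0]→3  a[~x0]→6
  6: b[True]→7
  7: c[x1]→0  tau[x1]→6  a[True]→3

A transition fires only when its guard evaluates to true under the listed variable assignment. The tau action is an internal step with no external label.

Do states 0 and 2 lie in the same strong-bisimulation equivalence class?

Bisimulation quotient by refinement:
  round 0: {{0,1,2,3,4,5,6,7}}
  round 1: {{0,6},{1},{2},{3},{4,5,7}}
  round 2: {{0,6},{1},{2},{3},{4,5},{7}}
  round 3: {{0},{1},{2},{3},{4,5},{6},{7}}
stable after 4 split(s): 7 block(s)
class of 0: {0}; class of 2: {2}

Answer: NOT BISIMILAR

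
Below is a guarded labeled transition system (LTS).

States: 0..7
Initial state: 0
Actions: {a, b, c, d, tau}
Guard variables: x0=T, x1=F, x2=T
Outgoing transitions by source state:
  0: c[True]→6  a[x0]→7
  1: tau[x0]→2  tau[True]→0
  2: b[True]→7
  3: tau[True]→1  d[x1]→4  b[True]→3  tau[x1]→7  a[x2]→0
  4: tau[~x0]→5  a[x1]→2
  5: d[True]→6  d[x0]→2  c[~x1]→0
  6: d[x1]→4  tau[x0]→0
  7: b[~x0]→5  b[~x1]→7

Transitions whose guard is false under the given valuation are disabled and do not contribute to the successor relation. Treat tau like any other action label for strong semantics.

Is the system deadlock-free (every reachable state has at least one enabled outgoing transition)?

R = {0,6,7}
  0: a→7  c→6  [deg 2]
  6: tau→0  [deg 1]
  7: b→7  [deg 1]

Answer: DEADLOCK-FREE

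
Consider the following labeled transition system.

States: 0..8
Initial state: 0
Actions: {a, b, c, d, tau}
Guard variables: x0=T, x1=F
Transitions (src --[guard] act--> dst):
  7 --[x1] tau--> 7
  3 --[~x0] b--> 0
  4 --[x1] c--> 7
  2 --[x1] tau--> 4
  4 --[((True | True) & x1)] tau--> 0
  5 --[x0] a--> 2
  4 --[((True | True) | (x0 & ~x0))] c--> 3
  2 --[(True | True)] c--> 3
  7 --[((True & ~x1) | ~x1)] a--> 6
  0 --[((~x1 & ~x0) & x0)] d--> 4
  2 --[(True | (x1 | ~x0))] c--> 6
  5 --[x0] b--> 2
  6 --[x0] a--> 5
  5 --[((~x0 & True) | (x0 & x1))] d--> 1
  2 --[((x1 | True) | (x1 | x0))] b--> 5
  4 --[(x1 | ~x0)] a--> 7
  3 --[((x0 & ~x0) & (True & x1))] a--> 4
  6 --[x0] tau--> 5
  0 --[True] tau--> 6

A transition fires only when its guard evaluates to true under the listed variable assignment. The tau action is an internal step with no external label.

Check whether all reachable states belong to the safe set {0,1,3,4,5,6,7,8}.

Answer: INVARIANT VIOLATED at state 2

Trace:
Inv-set: {0,1,3,4,5,6,7,8}
Reach set: {0,2,3,5,6}
  0: safe
  2: outside
  3: safe
  5: safe
  6: safe
reach 2 via tau·a·a — violates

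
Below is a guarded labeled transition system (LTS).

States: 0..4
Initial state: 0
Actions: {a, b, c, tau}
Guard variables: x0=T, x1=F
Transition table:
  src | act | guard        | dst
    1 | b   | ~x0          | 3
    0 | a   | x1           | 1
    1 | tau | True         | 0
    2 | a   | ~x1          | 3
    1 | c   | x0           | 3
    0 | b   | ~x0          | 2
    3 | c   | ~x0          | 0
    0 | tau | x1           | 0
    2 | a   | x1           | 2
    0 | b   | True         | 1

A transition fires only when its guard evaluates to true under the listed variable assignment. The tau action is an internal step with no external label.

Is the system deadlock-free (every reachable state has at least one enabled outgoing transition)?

Reach set: {0,1,3}
  0: b→1  [1 exit(s)]
  1: c→3  tau→0  [2 exit(s)]
  3: ∅  [no exit]
Path to 3: b·c

Answer: DEADLOCK at state 3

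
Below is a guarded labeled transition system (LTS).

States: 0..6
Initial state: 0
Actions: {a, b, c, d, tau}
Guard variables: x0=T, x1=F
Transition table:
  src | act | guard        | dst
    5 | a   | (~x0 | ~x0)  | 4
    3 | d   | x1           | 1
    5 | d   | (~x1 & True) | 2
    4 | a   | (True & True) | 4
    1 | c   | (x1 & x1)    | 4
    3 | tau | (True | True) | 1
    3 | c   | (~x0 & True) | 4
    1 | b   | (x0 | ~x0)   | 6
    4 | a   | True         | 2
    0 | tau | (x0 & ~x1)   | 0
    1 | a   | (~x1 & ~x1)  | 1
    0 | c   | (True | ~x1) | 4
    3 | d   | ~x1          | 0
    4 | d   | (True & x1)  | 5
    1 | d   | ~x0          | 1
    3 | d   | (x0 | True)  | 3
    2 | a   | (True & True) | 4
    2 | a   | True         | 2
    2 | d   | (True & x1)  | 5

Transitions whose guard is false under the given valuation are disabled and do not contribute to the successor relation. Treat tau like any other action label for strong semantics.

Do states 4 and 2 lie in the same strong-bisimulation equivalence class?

Answer: BISIMILAR

Working:
Refine partition for ~:
  P[0] = {{0,1,2,3,4,5,6}}
  P[1] = {{0},{1},{2,4},{3},{5},{6}}
Fixed point at round 2; 6 class(es).
4∈{2,4}, 2∈{2,4}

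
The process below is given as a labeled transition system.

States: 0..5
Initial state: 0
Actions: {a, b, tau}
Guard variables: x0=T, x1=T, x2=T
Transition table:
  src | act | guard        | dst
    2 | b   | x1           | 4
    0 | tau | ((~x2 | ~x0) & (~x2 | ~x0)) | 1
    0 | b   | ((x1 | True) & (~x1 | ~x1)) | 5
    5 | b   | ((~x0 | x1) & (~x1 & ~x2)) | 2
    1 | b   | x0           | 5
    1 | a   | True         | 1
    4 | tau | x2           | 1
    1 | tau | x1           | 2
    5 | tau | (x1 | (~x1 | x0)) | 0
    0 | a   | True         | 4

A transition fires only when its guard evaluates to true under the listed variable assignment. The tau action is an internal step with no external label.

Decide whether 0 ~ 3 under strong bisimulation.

Compute ~ classes (split until stable):
  round 0: {{0,1,2,3,4,5}}
  round 1: {{0},{1},{2},{3},{4,5}}
  round 2: {{0},{1},{2},{3},{4},{5}}
stable after 3 split(s): 6 block(s)
0∈{0}, 3∈{3}

Answer: NOT BISIMILAR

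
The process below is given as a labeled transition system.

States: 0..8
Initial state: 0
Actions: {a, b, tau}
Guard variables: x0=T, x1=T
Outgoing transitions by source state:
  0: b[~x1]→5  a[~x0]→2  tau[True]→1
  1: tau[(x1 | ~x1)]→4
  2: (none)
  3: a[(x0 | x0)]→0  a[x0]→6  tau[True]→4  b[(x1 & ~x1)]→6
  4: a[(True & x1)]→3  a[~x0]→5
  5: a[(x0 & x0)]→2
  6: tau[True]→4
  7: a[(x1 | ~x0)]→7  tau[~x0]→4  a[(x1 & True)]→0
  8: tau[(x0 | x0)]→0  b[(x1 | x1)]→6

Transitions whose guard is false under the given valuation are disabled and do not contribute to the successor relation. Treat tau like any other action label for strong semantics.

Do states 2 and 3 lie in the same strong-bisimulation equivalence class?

Answer: NOT BISIMILAR

Analysis:
Refine partition for ~:
  π0 = {{0,1,2,3,4,5,6,7,8}}
  π1 = {{0,1,6},{2},{3},{4,5,7},{8}}
  π2 = {{0},{1,6},{2},{3},{4},{5},{7},{8}}
8 equivalence class(es) (converged in 3)
[2]={2}  [3]={3}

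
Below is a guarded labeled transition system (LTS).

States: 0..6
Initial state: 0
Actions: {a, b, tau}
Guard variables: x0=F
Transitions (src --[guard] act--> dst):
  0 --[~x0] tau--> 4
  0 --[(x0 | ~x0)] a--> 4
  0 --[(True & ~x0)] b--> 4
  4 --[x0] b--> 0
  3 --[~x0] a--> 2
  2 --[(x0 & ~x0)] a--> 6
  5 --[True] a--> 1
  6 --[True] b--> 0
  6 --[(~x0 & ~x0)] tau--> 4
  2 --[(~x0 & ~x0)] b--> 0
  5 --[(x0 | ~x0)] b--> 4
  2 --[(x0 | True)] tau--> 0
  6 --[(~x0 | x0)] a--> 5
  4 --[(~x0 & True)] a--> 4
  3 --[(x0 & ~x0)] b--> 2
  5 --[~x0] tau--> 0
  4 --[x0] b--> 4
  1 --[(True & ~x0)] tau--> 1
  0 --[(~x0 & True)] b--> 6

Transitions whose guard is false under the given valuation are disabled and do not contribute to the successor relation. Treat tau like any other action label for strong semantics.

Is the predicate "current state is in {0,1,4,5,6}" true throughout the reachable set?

Answer: INVARIANT HOLDS

Working:
Allowed set {0,1,4,5,6}
Reachable = {0,1,4,5,6}
  0: ✓
  1: ✓
  4: ✓
  5: ✓
  6: ✓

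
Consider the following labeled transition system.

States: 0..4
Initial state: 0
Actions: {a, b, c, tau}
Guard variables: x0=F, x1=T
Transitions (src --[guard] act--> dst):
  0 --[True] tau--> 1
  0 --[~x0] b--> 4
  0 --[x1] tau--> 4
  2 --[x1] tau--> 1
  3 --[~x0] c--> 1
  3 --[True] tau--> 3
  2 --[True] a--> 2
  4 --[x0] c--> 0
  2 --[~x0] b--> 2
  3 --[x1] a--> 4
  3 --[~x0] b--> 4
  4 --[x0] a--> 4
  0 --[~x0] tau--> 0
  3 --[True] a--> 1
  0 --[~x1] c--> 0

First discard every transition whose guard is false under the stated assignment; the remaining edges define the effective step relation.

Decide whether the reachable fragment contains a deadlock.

Reach set: {0,1,4}
  0: b→4  tau→0  tau→1  tau→4  [4 out]
  1: ∅  [STUCK]
  4: ∅  [STUCK]
witness 1: tau

Answer: DEADLOCK at state 1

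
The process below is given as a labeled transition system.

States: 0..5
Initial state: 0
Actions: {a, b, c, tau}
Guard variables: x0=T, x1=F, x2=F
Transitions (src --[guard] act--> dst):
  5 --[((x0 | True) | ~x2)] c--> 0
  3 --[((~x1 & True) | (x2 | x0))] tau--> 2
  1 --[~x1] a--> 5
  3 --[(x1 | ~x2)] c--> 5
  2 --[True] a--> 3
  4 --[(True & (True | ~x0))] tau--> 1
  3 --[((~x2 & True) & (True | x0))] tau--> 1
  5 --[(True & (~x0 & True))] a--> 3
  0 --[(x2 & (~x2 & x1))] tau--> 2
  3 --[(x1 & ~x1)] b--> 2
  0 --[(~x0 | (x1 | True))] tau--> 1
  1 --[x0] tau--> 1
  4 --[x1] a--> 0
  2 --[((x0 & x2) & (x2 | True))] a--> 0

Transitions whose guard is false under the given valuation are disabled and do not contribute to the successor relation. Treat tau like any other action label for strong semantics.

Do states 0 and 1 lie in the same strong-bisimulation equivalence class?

Answer: NOT BISIMILAR

Working:
Compute ~ classes (split until stable):
  P[0] = {{0,1,2,3,4,5}}
  P[1] = {{0,4},{1},{2},{3},{5}}
5 equivalence class(es) (converged in 2)
[0]={0,4}  [1]={1}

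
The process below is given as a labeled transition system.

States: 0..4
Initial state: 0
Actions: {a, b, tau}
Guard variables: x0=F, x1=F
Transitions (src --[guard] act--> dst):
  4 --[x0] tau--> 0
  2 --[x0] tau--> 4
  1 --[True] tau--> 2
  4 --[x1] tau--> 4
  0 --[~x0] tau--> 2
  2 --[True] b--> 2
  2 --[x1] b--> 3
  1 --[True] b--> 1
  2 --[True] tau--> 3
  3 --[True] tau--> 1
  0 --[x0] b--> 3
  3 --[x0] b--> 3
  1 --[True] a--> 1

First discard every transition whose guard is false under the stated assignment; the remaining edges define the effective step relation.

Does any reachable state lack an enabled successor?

Reachable = {0,1,2,3}
  0: tau→2  [deg 1]
  1: a→1  b→1  tau→2  [deg 3]
  2: b→2  tau→3  [deg 2]
  3: tau→1  [deg 1]

Answer: DEADLOCK-FREE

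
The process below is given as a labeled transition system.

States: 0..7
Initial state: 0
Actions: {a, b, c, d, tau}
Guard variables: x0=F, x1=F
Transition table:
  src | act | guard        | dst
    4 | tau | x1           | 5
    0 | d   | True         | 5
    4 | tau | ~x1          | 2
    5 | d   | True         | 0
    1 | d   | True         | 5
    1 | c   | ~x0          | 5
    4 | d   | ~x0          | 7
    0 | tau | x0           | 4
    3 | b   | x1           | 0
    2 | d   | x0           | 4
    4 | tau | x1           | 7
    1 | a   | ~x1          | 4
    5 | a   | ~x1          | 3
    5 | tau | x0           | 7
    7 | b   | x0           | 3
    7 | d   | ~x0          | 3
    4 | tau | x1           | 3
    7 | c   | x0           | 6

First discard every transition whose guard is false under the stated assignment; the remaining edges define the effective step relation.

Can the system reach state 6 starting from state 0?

Answer: UNREACHABLE

Trace:
9 transition(s) survive guard evaluation.
Layer 0: {0}
Layer 1: {5}  now seen {0,5}
Layer 2: {3}  now seen {0,3,5}
Reach set: {0,3,5}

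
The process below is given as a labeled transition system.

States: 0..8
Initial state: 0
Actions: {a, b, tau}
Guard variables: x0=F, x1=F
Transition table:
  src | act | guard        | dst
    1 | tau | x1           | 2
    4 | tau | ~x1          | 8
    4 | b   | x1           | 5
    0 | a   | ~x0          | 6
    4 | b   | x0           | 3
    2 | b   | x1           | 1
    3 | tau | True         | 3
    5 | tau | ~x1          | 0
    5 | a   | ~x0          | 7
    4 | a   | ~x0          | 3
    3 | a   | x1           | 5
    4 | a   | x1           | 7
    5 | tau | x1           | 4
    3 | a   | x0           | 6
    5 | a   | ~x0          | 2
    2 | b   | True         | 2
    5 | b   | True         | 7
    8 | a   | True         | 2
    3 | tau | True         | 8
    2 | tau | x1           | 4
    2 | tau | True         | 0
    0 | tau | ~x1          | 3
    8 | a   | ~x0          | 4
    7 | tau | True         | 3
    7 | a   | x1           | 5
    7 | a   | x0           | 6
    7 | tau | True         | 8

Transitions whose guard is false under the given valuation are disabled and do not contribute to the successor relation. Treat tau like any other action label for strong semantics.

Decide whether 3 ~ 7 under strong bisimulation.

Compute ~ classes (split until stable):
  π0 = {{0,1,2,3,4,5,6,7,8}}
  π1 = {{0,4},{1,6},{2},{3,7},{5},{8}}
  π2 = {{0},{1,6},{2},{3,7},{4},{5},{8}}
7 equivalence class(es) (converged in 3)
3∈{3,7}, 7∈{3,7}

Answer: BISIMILAR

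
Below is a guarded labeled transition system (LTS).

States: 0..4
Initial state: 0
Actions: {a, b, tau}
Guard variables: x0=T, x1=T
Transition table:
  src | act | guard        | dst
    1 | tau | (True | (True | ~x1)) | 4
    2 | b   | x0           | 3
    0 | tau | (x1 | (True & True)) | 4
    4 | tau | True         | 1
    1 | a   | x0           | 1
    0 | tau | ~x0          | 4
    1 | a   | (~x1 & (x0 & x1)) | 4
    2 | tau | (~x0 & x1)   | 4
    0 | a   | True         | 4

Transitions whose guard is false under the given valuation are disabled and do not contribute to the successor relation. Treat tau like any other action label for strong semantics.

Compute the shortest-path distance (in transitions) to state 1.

BFS to 1:
  L0 = {0}
  L1 = {4}
  L2 = {1}
depth(1)=2, e.g. a·tau

Answer: 2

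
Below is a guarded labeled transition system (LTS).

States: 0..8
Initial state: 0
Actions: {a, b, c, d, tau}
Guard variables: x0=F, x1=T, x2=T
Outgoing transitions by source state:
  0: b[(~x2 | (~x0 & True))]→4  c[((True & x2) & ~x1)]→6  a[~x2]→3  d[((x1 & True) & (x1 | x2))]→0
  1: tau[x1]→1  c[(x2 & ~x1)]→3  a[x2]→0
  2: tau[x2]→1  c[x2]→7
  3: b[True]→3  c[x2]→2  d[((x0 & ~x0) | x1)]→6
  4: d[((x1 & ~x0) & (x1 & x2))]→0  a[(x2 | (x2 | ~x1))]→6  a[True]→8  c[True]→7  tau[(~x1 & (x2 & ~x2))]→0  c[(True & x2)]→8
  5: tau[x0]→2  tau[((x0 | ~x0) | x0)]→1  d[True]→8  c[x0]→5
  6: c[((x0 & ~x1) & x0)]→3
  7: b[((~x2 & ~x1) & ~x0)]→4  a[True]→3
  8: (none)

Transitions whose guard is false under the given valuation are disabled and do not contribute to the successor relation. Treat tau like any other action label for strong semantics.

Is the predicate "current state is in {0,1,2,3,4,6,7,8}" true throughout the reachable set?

Answer: INVARIANT HOLDS

Working:
Inv-set: {0,1,2,3,4,6,7,8}
R = {0,1,2,3,4,6,7,8}
  0: ok
  1: ok
  2: ok
  3: ok
  4: ok
  6: ok
  7: ok
  8: ok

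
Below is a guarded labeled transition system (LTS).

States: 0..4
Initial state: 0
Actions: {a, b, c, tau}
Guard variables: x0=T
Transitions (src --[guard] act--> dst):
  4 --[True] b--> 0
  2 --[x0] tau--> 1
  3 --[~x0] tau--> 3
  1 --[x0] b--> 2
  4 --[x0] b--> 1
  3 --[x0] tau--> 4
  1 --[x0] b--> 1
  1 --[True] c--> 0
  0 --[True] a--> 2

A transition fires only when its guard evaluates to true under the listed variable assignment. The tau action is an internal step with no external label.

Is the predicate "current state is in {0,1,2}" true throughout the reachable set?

Allowed set {0,1,2}
R = {0,1,2}
  0: ✓
  1: ✓
  2: ✓

Answer: INVARIANT HOLDS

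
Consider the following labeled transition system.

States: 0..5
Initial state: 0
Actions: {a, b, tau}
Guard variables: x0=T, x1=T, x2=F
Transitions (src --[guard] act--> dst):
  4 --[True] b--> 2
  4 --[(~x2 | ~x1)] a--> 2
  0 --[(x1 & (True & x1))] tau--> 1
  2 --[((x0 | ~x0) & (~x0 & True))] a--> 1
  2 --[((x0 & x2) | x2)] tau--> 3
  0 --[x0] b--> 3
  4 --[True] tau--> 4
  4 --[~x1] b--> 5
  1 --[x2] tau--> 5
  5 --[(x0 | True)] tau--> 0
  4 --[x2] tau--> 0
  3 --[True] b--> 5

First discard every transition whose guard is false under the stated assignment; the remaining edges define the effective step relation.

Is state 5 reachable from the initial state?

After dropping false guards: 7 live edges.
Layer 0: {0}
Layer 1: {1,3}  total {0,1,3}
Layer 2: {5}  total {0,1,3,5}
R = {0,1,3,5}
Path to 5: b·b

Answer: REACHABLE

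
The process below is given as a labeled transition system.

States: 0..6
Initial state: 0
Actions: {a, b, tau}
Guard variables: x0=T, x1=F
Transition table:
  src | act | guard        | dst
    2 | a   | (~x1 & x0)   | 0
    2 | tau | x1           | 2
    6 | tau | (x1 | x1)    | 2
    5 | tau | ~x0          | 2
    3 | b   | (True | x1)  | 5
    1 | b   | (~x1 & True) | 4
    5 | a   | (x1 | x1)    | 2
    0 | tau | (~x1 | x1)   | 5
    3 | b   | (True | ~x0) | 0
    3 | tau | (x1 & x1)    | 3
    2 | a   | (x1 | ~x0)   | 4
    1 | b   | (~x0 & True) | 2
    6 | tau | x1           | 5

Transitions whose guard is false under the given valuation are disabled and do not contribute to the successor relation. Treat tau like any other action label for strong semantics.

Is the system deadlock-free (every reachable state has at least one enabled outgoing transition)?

Reach set: {0,5}
  0: tau→5  [deg 1]
  5: ∅  [deadlock]
trace reaching 5: tau

Answer: DEADLOCK at state 5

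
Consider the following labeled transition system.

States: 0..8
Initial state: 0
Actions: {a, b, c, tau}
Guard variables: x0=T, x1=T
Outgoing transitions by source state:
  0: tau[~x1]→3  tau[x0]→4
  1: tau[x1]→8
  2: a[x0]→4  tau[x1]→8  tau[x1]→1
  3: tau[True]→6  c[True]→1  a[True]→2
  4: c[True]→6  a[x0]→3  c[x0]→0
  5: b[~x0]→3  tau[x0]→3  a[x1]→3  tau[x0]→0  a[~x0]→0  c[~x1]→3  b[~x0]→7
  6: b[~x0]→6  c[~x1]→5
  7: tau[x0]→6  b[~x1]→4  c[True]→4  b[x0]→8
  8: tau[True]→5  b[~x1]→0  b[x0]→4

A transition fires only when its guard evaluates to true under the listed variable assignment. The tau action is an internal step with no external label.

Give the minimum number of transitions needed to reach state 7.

Answer: UNREACHABLE

Working:
Breadth-first toward 7:
  depth 0: {0}
  depth 1: {4}
  depth 2: {3,6}
  depth 3: {1,2}
  depth 4: {8}
  depth 5: {5}
7 never appears.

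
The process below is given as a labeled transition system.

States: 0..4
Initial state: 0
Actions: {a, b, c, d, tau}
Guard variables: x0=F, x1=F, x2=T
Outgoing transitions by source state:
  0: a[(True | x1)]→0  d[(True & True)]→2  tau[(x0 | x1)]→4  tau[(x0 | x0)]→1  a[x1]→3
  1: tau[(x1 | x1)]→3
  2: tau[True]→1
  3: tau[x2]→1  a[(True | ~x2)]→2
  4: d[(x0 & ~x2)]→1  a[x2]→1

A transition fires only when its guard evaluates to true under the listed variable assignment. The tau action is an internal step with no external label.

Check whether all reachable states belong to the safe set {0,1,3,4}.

Answer: INVARIANT VIOLATED at state 2

Working:
Safe = {0,1,3,4}
Reachable = {0,1,2}
  0: ✓
  1: ✓
  2: ✗ unsafe
counterexample path to 2: d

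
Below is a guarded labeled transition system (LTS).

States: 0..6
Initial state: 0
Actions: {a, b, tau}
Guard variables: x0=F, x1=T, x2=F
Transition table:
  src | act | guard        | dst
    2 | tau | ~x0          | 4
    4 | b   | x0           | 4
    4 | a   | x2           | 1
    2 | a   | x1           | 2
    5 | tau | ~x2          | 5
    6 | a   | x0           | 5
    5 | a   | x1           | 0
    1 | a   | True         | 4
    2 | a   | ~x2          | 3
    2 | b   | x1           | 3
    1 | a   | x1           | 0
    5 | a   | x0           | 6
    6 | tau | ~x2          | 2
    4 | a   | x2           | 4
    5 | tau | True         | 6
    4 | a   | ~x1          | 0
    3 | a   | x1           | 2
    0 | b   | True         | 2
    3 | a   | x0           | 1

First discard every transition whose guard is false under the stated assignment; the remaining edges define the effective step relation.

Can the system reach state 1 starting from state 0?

12 transition(s) survive guard evaluation.
depth 0: {0}
depth 1: {2}  total {0,2}
depth 2: {3,4}  total {0,2,3,4}
Reachable = {0,2,3,4}

Answer: UNREACHABLE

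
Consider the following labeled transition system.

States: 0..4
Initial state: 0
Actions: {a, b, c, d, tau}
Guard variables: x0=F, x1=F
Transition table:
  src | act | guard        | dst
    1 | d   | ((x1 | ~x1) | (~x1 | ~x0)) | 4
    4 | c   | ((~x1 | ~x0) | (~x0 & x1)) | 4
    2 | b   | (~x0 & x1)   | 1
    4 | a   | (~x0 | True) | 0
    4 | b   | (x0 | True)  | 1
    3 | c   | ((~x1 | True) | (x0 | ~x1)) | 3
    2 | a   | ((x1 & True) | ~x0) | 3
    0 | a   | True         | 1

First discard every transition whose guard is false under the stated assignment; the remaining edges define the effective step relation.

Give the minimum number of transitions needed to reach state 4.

Layered search for 4:
  L0 = {0}
  L1 = {1}
  L2 = {4}
4 enters at depth 2; path a·d

Answer: 2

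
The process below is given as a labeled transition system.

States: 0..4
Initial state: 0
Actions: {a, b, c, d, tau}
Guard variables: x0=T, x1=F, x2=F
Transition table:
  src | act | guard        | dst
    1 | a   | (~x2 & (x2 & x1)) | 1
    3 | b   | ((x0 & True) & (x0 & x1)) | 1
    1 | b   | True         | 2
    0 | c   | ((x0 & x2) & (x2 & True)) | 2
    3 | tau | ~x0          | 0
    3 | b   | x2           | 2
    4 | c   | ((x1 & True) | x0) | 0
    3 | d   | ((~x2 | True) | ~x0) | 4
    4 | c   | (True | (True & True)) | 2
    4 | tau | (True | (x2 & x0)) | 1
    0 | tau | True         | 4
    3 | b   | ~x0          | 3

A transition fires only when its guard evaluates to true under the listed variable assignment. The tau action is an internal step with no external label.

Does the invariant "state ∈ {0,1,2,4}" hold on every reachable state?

Safe = {0,1,2,4}
Reach set: {0,1,2,4}
  0: ✓
  1: ✓
  2: ✓
  4: ✓

Answer: INVARIANT HOLDS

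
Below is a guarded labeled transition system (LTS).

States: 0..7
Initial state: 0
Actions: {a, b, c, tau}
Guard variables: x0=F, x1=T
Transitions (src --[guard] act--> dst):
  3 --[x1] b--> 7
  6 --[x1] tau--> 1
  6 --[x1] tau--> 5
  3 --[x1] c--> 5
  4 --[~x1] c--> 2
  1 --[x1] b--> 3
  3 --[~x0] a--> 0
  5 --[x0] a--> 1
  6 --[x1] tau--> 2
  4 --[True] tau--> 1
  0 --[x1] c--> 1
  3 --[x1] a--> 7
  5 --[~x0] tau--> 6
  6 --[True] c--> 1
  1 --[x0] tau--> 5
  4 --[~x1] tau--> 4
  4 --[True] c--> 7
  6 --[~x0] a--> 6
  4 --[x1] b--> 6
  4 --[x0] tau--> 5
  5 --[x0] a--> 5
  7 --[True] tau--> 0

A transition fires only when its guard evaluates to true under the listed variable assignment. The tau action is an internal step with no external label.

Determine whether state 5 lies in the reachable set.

Answer: REACHABLE

Working:
After dropping false guards: 16 live edges.
L0 = {0}
L1 = {1}  now seen {0,1}
L2 = {3}  now seen {0,1,3}
L3 = {5,7}  now seen {0,1,3,5,7}
L4 = {6}  now seen {0,1,3,5,6,7}
L5 = {2}  now seen {0,1,2,3,5,6,7}
Reach set: {0,1,2,3,5,6,7}
Path to 5: c·b·c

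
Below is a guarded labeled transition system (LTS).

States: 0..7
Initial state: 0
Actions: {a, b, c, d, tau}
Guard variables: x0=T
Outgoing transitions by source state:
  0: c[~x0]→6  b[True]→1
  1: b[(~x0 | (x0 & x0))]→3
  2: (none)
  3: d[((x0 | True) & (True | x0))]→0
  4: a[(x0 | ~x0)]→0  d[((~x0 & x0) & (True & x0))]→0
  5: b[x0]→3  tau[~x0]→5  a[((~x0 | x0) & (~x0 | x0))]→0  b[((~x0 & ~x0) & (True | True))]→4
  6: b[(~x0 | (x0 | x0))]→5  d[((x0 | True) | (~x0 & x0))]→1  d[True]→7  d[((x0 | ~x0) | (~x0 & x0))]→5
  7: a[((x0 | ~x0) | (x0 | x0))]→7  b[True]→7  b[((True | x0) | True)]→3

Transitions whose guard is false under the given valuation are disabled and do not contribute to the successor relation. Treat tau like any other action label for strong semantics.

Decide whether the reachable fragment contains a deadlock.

R = {0,1,3}
  0: b→1  [1 out]
  1: b→3  [1 out]
  3: d→0  [1 out]

Answer: DEADLOCK-FREE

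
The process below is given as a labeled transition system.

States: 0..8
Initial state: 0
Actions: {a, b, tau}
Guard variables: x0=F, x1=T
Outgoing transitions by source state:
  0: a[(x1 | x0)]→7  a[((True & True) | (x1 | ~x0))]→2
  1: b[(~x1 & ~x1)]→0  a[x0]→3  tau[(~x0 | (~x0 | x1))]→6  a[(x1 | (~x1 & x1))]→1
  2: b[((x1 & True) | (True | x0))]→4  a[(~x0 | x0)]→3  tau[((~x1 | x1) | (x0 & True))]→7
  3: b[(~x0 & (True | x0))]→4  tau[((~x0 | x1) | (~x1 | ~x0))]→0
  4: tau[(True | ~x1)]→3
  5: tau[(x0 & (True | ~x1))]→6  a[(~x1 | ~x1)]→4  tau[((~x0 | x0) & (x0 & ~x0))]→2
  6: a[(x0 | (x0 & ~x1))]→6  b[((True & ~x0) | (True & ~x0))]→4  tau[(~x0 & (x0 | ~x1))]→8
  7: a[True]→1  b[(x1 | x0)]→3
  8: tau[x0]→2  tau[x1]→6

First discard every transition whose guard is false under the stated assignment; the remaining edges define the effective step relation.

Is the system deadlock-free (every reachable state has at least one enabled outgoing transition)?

Answer: DEADLOCK-FREE

Trace:
Reach set: {0,1,2,3,4,6,7}
  0: a→2  a→7  [2 exit(s)]
  1: a→1  tau→6  [2 exit(s)]
  2: a→3  b→4  tau→7  [3 exit(s)]
  3: b→4  tau→0  [2 exit(s)]
  4: tau→3  [1 exit(s)]
  6: b→4  [1 exit(s)]
  7: a→1  b→3  [2 exit(s)]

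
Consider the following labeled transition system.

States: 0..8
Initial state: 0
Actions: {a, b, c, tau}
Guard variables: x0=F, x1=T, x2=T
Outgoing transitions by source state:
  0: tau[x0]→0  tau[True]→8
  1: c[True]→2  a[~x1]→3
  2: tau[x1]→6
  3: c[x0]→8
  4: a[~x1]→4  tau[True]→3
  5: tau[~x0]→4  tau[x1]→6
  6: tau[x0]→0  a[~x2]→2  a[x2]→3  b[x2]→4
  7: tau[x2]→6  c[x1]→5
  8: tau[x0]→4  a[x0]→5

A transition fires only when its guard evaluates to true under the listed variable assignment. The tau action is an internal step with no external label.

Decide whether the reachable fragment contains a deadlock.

Answer: DEADLOCK at state 8

Trace:
Reachable = {0,8}
  0: tau→8  [1 out]
  8: ∅  [STUCK]
witness 8: tau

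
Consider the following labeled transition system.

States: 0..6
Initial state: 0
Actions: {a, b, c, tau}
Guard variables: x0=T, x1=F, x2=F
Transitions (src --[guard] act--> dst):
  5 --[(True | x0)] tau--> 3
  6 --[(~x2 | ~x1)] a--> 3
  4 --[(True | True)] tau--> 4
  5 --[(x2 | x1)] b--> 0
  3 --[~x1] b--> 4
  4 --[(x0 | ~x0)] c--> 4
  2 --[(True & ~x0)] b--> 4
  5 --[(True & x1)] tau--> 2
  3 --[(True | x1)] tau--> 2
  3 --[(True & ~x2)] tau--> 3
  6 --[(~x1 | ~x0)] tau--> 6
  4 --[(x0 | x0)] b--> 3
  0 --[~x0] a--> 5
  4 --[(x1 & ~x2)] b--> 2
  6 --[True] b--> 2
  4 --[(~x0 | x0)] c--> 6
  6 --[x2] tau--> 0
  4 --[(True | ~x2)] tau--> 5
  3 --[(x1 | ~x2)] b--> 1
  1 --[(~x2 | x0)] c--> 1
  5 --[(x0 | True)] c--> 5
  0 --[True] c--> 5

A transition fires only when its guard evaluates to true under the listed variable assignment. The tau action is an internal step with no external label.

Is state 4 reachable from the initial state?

Answer: REACHABLE

Analysis:
After dropping false guards: 16 live edges.
L0 = {0}
L1 = {5}  cumulative {0,5}
L2 = {3}  cumulative {0,3,5}
L3 = {1,2,4}  cumulative {0,1,2,3,4,5}
L4 = {6}  cumulative {0,1,2,3,4,5,6}
R = {0,1,2,3,4,5,6}
Path to 4: c·tau·b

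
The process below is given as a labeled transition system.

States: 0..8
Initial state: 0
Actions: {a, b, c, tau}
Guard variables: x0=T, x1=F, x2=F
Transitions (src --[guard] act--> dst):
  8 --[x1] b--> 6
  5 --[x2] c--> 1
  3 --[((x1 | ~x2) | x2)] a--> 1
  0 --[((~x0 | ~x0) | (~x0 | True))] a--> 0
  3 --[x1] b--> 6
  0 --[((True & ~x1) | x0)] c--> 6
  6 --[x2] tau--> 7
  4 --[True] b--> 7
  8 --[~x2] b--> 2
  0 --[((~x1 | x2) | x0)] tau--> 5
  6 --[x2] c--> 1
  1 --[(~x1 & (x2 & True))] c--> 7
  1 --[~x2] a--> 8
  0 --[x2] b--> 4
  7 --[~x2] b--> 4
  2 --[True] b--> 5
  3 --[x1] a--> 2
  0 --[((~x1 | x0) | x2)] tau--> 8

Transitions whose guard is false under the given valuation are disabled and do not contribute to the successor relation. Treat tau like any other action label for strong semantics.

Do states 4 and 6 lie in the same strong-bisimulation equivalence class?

Answer: NOT BISIMILAR

Analysis:
Bisimulation quotient by refinement:
  round 0: {{0,1,2,3,4,5,6,7,8}}
  round 1: {{0},{1,3},{2,4,7,8},{5,6}}
  round 2: {{0},{1},{2},{3},{4,7,8},{5,6}}
  round 3: {{0},{1},{2},{3},{4,7},{5,6},{8}}
7 equivalence class(es) (converged in 4)
[4]={4,7}  [6]={5,6}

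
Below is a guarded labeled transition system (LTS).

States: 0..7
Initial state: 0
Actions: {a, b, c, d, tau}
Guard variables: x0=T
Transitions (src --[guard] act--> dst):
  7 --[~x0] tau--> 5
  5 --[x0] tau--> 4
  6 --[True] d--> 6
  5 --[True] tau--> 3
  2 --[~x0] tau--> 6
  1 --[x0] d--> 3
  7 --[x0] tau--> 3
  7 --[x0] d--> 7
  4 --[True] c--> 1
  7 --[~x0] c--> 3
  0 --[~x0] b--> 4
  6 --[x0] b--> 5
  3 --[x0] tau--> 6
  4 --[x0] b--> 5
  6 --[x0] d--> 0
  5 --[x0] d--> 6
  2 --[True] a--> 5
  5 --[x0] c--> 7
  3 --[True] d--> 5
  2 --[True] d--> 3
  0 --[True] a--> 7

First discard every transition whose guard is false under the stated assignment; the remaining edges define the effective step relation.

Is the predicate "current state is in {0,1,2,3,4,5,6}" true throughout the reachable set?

Safe = {0,1,2,3,4,5,6}
R = {0,1,3,4,5,6,7}
  0: ✓
  1: ✓
  3: ✓
  4: ✓
  5: ✓
  6: ✓
  7: outside
counterexample path to 7: a

Answer: INVARIANT VIOLATED at state 7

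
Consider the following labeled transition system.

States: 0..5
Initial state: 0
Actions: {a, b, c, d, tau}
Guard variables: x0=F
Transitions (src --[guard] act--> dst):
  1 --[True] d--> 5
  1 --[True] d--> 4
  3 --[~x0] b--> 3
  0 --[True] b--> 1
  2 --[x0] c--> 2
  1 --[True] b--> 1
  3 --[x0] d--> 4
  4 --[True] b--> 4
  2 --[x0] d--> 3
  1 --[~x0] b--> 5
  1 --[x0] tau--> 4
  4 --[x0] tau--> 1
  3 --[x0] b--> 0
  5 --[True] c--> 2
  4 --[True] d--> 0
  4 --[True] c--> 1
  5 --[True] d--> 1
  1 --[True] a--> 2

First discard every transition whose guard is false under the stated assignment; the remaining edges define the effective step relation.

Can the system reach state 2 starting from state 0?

12 transition(s) survive guard evaluation.
L0 = {0}
L1 = {1}  cumulative {0,1}
L2 = {2,4,5}  cumulative {0,1,2,4,5}
R = {0,1,2,4,5}
Path to 2: b·a

Answer: REACHABLE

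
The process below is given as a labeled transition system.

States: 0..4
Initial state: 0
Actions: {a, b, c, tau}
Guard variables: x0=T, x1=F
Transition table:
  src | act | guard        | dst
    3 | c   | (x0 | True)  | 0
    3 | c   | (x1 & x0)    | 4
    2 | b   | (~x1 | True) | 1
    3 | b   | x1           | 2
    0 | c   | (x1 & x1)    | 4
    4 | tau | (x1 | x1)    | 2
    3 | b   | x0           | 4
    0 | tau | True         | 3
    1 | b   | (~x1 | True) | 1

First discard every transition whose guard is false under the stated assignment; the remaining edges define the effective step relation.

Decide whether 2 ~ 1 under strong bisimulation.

Answer: BISIMILAR

Working:
Refine partition for ~:
  π0 = {{0,1,2,3,4}}
  π1 = {{0},{1,2},{3},{4}}
stable after 2 split(s): 4 block(s)
[2]={1,2}  [1]={1,2}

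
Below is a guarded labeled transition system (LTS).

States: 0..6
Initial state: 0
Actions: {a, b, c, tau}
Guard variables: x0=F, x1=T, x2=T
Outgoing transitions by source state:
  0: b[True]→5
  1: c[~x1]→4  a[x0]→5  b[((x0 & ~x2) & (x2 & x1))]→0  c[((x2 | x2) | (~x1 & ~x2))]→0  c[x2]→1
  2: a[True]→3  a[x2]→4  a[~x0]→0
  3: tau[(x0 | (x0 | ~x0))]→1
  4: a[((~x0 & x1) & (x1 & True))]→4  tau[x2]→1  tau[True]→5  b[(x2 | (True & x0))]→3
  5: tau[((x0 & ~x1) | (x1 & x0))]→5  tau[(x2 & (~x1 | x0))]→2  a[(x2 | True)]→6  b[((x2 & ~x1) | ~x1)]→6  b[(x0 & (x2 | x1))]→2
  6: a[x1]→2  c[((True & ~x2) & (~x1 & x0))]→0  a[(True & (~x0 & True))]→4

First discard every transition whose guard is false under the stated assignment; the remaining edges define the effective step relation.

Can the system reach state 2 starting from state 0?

14 transition(s) survive guard evaluation.
Layer 0: {0}
Layer 1: {5}  now seen {0,5}
Layer 2: {6}  now seen {0,5,6}
Layer 3: {2,4}  now seen {0,2,4,5,6}
Layer 4: {1,3}  now seen {0,1,2,3,4,5,6}
Reach set: {0,1,2,3,4,5,6}
witness 2: b·a·a

Answer: REACHABLE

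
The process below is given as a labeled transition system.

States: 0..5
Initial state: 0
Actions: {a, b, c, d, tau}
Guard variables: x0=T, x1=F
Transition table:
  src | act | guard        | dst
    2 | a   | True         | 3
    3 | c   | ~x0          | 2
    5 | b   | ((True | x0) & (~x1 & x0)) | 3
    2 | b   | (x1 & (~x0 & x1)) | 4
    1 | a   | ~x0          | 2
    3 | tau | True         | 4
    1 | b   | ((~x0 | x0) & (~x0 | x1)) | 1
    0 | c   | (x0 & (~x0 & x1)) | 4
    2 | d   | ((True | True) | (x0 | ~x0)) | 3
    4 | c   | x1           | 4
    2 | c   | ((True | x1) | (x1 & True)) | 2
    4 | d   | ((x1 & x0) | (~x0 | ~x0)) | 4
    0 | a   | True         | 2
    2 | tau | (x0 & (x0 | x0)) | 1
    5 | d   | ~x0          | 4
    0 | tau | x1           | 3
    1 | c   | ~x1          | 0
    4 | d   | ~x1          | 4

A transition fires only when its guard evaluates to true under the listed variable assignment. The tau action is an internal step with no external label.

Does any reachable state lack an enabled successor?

Answer: DEADLOCK-FREE

Working:
R = {0,1,2,3,4}
  0: a→2  [1 exit(s)]
  1: c→0  [1 exit(s)]
  2: a→3  c→2  d→3  tau→1  [4 exit(s)]
  3: tau→4  [1 exit(s)]
  4: d→4  [1 exit(s)]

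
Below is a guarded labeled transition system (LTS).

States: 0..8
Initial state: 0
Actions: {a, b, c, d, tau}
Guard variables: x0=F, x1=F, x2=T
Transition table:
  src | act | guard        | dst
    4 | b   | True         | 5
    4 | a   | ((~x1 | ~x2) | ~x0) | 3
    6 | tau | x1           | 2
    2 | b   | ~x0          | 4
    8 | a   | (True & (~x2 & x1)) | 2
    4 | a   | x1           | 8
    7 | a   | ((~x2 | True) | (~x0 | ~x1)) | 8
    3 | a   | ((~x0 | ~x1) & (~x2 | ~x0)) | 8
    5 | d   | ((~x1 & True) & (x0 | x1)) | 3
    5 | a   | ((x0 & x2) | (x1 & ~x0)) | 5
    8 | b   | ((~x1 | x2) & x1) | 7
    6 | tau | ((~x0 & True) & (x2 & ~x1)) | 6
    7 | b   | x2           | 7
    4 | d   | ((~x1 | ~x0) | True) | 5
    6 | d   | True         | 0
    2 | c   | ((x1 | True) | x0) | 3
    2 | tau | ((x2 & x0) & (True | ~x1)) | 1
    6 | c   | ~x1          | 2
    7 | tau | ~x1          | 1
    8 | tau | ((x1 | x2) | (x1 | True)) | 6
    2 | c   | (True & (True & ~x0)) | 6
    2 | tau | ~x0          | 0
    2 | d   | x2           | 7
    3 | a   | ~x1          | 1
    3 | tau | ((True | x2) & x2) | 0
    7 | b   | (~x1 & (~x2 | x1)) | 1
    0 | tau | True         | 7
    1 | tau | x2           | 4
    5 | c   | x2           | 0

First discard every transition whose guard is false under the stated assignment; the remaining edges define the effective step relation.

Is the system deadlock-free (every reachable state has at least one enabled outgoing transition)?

Answer: DEADLOCK-FREE

Analysis:
Reach set: {0,1,2,3,4,5,6,7,8}
  0: tau→7  [deg 1]
  1: tau→4  [deg 1]
  2: b→4  c→3  c→6  d→7  tau→0  [deg 5]
  3: a→1  a→8  tau→0  [deg 3]
  4: a→3  b→5  d→5  [deg 3]
  5: c→0  [deg 1]
  6: c→2  d→0  tau→6  [deg 3]
  7: a→8  b→7  tau→1  [deg 3]
  8: tau→6  [deg 1]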